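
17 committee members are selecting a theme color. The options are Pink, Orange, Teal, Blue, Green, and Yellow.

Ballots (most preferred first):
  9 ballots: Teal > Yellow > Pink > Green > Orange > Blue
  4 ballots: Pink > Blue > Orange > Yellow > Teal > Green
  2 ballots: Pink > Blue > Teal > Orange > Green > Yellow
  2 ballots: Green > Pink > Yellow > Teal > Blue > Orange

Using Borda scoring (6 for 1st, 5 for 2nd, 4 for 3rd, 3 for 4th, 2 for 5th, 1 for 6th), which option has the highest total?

Pink

Pink: 9×4 + 4×6 + 2×6 + 2×5 = 82
Orange: 9×2 + 4×4 + 2×3 + 2×1 = 42
Teal: 9×6 + 4×2 + 2×4 + 2×3 = 76
Blue: 9×1 + 4×5 + 2×5 + 2×2 = 43
Green: 9×3 + 4×1 + 2×2 + 2×6 = 47
Yellow: 9×5 + 4×3 + 2×1 + 2×4 = 67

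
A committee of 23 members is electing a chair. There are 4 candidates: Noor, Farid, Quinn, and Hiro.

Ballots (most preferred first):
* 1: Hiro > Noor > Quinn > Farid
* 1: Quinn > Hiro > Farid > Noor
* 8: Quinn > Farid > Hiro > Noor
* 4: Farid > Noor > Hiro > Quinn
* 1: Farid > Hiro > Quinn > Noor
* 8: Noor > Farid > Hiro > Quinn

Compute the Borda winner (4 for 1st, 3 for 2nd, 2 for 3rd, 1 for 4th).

Noor: 1×3 + 1×1 + 8×1 + 4×3 + 1×1 + 8×4 = 57
Farid: 1×1 + 1×2 + 8×3 + 4×4 + 1×4 + 8×3 = 71
Quinn: 1×2 + 1×4 + 8×4 + 4×1 + 1×2 + 8×1 = 52
Hiro: 1×4 + 1×3 + 8×2 + 4×2 + 1×3 + 8×2 = 50

Farid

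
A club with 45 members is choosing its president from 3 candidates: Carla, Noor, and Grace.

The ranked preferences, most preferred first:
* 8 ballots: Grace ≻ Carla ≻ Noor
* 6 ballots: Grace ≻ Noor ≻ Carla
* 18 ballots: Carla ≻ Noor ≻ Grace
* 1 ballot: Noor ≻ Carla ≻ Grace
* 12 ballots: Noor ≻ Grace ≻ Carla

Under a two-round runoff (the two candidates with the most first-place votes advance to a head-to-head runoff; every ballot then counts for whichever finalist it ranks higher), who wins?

Grace

Round 1 first-place votes: Carla 18, Noor 13, Grace 14. Carla and Grace advance.
Runoff: Carla is ranked above Grace on 19 ballots, Grace above Carla on 26.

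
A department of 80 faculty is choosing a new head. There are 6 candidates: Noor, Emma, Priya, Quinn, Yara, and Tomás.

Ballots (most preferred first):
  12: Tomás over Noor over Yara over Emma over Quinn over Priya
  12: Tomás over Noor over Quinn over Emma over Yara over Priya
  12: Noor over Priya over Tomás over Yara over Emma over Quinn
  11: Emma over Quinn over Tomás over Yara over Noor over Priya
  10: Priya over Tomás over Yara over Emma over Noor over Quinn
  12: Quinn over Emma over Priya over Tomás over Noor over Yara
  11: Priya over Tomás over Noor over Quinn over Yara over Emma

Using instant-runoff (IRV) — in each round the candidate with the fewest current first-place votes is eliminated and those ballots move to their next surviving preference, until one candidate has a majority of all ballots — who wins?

Priya

Round 1: Noor 12, Emma 11, Priya 21, Quinn 12, Yara 0, Tomás 24. Yara eliminated.
Round 2: Noor 12, Emma 11, Priya 21, Quinn 12, Tomás 24. Emma eliminated.
Round 3: Noor 12, Priya 21, Quinn 23, Tomás 24. Noor eliminated.
Round 4: Priya 33, Quinn 23, Tomás 24. Quinn eliminated.
Round 5: Priya 45, Tomás 35. Priya has a majority (≥41).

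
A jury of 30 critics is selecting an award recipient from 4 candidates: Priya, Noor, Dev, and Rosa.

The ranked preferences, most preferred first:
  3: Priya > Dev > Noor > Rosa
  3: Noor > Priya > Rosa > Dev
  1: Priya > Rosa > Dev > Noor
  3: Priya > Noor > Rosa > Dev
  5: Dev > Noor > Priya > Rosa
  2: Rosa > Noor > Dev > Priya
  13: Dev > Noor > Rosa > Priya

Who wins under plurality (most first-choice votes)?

Dev

First-place votes: Priya 7, Noor 3, Dev 18, Rosa 2.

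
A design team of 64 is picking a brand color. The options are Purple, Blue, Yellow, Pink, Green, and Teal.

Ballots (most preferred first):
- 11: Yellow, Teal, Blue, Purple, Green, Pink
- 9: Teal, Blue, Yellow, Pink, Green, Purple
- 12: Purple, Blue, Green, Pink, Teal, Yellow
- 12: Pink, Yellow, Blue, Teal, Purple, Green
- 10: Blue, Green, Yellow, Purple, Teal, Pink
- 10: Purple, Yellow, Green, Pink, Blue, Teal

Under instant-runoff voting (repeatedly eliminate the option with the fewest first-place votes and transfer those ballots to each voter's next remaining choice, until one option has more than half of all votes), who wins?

Blue

Round 1: Purple 22, Blue 10, Yellow 11, Pink 12, Green 0, Teal 9. Green eliminated.
Round 2: Purple 22, Blue 10, Yellow 11, Pink 12, Teal 9. Teal eliminated.
Round 3: Purple 22, Blue 19, Yellow 11, Pink 12. Yellow eliminated.
Round 4: Purple 22, Blue 30, Pink 12. Pink eliminated.
Round 5: Purple 22, Blue 42. Blue has a majority (≥33).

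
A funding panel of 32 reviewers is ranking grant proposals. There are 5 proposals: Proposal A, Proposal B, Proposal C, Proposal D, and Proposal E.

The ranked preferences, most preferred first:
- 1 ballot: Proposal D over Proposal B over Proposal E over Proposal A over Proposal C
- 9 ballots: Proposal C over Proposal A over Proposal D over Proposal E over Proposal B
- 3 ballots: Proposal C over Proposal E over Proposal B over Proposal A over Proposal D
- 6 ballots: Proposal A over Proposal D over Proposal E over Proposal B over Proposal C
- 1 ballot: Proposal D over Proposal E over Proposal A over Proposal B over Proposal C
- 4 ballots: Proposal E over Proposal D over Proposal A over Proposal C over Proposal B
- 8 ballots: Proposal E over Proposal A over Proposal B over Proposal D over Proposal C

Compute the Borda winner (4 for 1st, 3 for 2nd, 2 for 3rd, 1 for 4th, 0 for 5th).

Proposal A: 1×1 + 9×3 + 3×1 + 6×4 + 1×2 + 4×2 + 8×3 = 89
Proposal B: 1×3 + 9×0 + 3×2 + 6×1 + 1×1 + 4×0 + 8×2 = 32
Proposal C: 1×0 + 9×4 + 3×4 + 6×0 + 1×0 + 4×1 + 8×0 = 52
Proposal D: 1×4 + 9×2 + 3×0 + 6×3 + 1×4 + 4×3 + 8×1 = 64
Proposal E: 1×2 + 9×1 + 3×3 + 6×2 + 1×3 + 4×4 + 8×4 = 83

Proposal A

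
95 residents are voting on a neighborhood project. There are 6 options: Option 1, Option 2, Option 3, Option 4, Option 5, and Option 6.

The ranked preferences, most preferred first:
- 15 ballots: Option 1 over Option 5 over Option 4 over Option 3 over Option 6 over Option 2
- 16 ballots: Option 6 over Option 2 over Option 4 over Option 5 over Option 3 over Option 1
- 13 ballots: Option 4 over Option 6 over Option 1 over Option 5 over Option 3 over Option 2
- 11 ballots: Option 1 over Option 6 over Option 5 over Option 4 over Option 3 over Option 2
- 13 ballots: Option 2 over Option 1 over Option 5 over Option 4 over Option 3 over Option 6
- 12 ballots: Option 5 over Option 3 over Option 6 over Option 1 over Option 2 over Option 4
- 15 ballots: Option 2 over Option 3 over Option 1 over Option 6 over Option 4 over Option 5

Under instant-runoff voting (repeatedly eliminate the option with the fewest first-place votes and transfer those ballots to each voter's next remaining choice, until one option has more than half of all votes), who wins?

Round 1: Option 1 26, Option 2 28, Option 3 0, Option 4 13, Option 5 12, Option 6 16. Option 3 eliminated.
Round 2: Option 1 26, Option 2 28, Option 4 13, Option 5 12, Option 6 16. Option 5 eliminated.
Round 3: Option 1 26, Option 2 28, Option 4 13, Option 6 28. Option 4 eliminated.
Round 4: Option 1 26, Option 2 28, Option 6 41. Option 1 eliminated.
Round 5: Option 2 28, Option 6 67. Option 6 has a majority (≥48).

Option 6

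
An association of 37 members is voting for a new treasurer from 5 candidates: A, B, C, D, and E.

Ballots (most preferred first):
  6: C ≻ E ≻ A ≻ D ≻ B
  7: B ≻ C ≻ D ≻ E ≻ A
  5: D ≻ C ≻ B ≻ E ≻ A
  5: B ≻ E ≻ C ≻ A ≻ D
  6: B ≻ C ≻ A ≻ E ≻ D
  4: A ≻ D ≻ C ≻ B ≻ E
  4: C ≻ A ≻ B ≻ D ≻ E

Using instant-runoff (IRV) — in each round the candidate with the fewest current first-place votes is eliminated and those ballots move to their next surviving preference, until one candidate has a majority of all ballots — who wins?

C

Round 1: A 4, B 18, C 10, D 5, E 0. E eliminated.
Round 2: A 4, B 18, C 10, D 5. A eliminated.
Round 3: B 18, C 10, D 9. D eliminated.
Round 4: B 18, C 19. C has a majority (≥19).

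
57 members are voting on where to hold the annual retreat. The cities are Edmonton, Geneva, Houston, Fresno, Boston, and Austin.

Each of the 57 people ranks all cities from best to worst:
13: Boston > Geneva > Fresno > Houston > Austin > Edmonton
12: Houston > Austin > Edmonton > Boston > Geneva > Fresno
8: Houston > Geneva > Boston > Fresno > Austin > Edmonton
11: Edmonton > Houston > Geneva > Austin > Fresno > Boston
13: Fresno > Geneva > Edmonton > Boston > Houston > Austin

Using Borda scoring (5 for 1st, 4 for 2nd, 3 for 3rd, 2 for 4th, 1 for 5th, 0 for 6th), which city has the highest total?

Houston

Edmonton: 13×0 + 12×3 + 8×0 + 11×5 + 13×3 = 130
Geneva: 13×4 + 12×1 + 8×4 + 11×3 + 13×4 = 181
Houston: 13×2 + 12×5 + 8×5 + 11×4 + 13×1 = 183
Fresno: 13×3 + 12×0 + 8×2 + 11×1 + 13×5 = 131
Boston: 13×5 + 12×2 + 8×3 + 11×0 + 13×2 = 139
Austin: 13×1 + 12×4 + 8×1 + 11×2 + 13×0 = 91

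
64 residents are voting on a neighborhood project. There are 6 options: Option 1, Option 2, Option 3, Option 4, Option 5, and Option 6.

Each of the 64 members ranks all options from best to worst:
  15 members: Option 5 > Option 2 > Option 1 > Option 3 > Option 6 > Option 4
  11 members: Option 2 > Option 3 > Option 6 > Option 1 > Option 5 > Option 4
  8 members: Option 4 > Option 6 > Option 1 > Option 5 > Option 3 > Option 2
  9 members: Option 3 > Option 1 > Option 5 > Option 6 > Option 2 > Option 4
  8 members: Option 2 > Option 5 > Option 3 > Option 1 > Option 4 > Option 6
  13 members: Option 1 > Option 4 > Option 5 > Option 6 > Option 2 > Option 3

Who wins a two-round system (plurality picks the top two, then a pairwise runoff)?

Option 5

Round 1 first-place votes: Option 1 13, Option 2 19, Option 3 9, Option 4 8, Option 5 15, Option 6 0. Option 2 and Option 5 advance.
Runoff: Option 2 is ranked above Option 5 on 19 ballots, Option 5 above Option 2 on 45.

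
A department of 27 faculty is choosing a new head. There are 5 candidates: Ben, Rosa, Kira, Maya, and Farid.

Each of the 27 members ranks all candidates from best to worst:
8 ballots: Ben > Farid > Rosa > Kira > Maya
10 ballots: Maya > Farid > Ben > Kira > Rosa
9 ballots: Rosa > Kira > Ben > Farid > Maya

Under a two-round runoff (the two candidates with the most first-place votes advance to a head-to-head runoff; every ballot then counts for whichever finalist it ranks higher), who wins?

Round 1 first-place votes: Ben 8, Rosa 9, Kira 0, Maya 10, Farid 0. Maya and Rosa advance.
Runoff: Maya is ranked above Rosa on 10 ballots, Rosa above Maya on 17.

Rosa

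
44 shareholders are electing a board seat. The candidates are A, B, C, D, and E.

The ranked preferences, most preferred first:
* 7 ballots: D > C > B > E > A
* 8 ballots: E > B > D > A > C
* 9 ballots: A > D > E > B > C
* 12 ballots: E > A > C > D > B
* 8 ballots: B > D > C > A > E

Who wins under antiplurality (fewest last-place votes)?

D

Last-place votes: A 7, B 12, C 17, D 0, E 8.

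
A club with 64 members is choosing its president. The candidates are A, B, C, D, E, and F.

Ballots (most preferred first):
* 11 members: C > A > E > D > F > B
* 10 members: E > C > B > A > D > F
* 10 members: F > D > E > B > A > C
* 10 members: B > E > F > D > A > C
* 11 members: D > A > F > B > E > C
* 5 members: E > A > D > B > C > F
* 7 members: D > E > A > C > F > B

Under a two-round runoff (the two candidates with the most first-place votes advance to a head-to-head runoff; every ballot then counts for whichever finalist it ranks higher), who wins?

E

Round 1 first-place votes: A 0, B 10, C 11, D 18, E 15, F 10. D and E advance.
Runoff: D is ranked above E on 28 ballots, E above D on 36.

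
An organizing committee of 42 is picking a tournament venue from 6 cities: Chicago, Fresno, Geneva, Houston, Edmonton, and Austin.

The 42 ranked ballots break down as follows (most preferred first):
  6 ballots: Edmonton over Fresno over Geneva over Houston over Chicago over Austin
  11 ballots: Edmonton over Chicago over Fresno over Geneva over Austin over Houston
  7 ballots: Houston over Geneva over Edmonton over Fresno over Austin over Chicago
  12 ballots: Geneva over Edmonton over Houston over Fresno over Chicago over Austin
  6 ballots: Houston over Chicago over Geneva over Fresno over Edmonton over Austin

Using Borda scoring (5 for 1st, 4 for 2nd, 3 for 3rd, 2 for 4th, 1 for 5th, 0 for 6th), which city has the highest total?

Chicago: 6×1 + 11×4 + 7×0 + 12×1 + 6×4 = 86
Fresno: 6×4 + 11×3 + 7×2 + 12×2 + 6×2 = 107
Geneva: 6×3 + 11×2 + 7×4 + 12×5 + 6×3 = 146
Houston: 6×2 + 11×0 + 7×5 + 12×3 + 6×5 = 113
Edmonton: 6×5 + 11×5 + 7×3 + 12×4 + 6×1 = 160
Austin: 6×0 + 11×1 + 7×1 + 12×0 + 6×0 = 18

Edmonton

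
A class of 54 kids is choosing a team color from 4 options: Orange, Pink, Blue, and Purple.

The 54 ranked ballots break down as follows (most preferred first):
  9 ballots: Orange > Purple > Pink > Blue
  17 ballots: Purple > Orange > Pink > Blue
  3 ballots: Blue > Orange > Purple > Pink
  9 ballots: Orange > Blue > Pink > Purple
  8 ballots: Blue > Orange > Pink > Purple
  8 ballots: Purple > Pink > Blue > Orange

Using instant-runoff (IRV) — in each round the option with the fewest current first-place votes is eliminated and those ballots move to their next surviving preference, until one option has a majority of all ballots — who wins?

Round 1: Orange 18, Pink 0, Blue 11, Purple 25. Pink eliminated.
Round 2: Orange 18, Blue 11, Purple 25. Blue eliminated.
Round 3: Orange 29, Purple 25. Orange has a majority (≥28).

Orange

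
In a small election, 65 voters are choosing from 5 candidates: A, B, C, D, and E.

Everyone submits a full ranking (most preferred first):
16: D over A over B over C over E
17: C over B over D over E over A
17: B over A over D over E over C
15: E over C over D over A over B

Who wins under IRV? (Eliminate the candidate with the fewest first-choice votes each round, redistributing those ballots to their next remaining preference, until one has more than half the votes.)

Round 1: A 0, B 17, C 17, D 16, E 15. A eliminated.
Round 2: B 17, C 17, D 16, E 15. E eliminated.
Round 3: B 17, C 32, D 16. D eliminated.
Round 4: B 33, C 32. B has a majority (≥33).

B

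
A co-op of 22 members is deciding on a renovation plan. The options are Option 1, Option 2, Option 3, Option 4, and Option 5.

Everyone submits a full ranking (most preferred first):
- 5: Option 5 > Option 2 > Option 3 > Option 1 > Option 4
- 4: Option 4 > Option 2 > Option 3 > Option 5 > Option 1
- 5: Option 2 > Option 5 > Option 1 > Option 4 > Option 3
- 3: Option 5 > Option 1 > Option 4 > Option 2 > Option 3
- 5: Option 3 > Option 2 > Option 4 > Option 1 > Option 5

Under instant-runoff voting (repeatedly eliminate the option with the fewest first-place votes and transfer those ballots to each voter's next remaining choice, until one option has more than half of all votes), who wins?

Option 2

Round 1: Option 1 0, Option 2 5, Option 3 5, Option 4 4, Option 5 8. Option 1 eliminated.
Round 2: Option 2 5, Option 3 5, Option 4 4, Option 5 8. Option 4 eliminated.
Round 3: Option 2 9, Option 3 5, Option 5 8. Option 3 eliminated.
Round 4: Option 2 14, Option 5 8. Option 2 has a majority (≥12).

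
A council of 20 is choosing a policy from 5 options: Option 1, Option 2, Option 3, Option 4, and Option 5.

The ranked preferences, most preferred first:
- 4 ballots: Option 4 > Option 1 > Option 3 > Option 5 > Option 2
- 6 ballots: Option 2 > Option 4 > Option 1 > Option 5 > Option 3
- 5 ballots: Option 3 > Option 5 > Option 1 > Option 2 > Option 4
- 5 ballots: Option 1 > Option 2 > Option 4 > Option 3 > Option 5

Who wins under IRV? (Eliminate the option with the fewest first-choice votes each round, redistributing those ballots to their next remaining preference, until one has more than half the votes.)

Round 1: Option 1 5, Option 2 6, Option 3 5, Option 4 4, Option 5 0. Option 5 eliminated.
Round 2: Option 1 5, Option 2 6, Option 3 5, Option 4 4. Option 4 eliminated.
Round 3: Option 1 9, Option 2 6, Option 3 5. Option 3 eliminated.
Round 4: Option 1 14, Option 2 6. Option 1 has a majority (≥11).

Option 1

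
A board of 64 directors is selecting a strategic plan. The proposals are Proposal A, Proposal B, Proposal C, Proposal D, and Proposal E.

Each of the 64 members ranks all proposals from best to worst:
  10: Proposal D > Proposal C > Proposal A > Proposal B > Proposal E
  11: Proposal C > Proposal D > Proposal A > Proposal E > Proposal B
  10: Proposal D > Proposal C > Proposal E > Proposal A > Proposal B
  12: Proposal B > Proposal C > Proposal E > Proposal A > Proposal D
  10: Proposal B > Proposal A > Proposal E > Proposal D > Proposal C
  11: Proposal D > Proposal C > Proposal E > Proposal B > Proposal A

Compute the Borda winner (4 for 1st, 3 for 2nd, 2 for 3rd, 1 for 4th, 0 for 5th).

Proposal C

Proposal A: 10×2 + 11×2 + 10×1 + 12×1 + 10×3 + 11×0 = 94
Proposal B: 10×1 + 11×0 + 10×0 + 12×4 + 10×4 + 11×1 = 109
Proposal C: 10×3 + 11×4 + 10×3 + 12×3 + 10×0 + 11×3 = 173
Proposal D: 10×4 + 11×3 + 10×4 + 12×0 + 10×1 + 11×4 = 167
Proposal E: 10×0 + 11×1 + 10×2 + 12×2 + 10×2 + 11×2 = 97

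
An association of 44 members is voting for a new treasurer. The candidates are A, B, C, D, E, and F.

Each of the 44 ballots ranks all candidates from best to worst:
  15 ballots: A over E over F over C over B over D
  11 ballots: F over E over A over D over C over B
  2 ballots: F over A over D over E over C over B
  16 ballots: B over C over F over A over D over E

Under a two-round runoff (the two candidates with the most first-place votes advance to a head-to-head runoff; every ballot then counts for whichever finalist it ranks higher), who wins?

Round 1 first-place votes: A 15, B 16, C 0, D 0, E 0, F 13. B and A advance.
Runoff: B is ranked above A on 16 ballots, A above B on 28.

A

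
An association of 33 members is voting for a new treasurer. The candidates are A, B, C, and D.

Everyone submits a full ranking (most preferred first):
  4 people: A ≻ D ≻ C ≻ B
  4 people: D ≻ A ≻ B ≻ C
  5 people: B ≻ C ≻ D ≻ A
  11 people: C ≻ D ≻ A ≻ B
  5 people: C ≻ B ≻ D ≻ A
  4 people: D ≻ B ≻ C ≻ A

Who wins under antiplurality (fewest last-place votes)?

Last-place votes: A 14, B 15, C 4, D 0.

D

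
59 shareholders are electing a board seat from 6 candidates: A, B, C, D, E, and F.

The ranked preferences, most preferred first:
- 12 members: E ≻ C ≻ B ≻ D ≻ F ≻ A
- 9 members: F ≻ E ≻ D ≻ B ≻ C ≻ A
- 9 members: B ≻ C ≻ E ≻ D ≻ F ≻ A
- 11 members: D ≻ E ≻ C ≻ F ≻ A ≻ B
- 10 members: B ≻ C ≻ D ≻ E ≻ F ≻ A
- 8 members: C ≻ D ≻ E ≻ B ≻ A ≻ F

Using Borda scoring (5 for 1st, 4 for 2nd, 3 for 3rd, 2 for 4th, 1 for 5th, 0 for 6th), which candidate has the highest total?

A: 12×0 + 9×0 + 9×0 + 11×1 + 10×0 + 8×1 = 19
B: 12×3 + 9×2 + 9×5 + 11×0 + 10×5 + 8×2 = 165
C: 12×4 + 9×1 + 9×4 + 11×3 + 10×4 + 8×5 = 206
D: 12×2 + 9×3 + 9×2 + 11×5 + 10×3 + 8×4 = 186
E: 12×5 + 9×4 + 9×3 + 11×4 + 10×2 + 8×3 = 211
F: 12×1 + 9×5 + 9×1 + 11×2 + 10×1 + 8×0 = 98

E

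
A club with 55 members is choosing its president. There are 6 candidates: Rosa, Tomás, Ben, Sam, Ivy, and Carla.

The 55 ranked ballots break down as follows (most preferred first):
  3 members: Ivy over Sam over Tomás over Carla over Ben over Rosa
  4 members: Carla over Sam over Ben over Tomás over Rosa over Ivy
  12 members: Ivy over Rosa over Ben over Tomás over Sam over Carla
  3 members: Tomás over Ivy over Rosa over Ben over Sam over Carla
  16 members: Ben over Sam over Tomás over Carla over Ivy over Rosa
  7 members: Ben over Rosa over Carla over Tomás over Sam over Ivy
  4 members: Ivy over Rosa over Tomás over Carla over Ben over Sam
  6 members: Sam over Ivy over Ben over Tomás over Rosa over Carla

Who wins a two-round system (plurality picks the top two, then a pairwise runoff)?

Round 1 first-place votes: Rosa 0, Tomás 3, Ben 23, Sam 6, Ivy 19, Carla 4. Ben and Ivy advance.
Runoff: Ben is ranked above Ivy on 27 ballots, Ivy above Ben on 28.

Ivy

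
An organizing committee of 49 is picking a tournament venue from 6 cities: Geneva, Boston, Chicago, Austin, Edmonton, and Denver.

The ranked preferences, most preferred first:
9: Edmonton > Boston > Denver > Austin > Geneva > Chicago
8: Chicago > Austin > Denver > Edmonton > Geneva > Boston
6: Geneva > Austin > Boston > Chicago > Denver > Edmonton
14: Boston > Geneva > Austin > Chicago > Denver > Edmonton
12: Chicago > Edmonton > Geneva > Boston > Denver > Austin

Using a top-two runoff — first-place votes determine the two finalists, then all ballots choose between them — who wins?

Boston

Round 1 first-place votes: Geneva 6, Boston 14, Chicago 20, Austin 0, Edmonton 9, Denver 0. Chicago and Boston advance.
Runoff: Chicago is ranked above Boston on 20 ballots, Boston above Chicago on 29.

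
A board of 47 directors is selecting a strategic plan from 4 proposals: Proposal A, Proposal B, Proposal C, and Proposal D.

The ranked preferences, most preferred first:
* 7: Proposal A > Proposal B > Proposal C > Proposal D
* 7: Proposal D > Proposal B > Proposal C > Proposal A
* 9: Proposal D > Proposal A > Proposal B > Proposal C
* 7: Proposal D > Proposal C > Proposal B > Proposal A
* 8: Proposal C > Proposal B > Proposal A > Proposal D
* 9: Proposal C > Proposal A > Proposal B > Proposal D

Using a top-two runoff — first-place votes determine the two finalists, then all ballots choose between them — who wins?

Round 1 first-place votes: Proposal A 7, Proposal B 0, Proposal C 17, Proposal D 23. Proposal D and Proposal C advance.
Runoff: Proposal D is ranked above Proposal C on 23 ballots, Proposal C above Proposal D on 24.

Proposal C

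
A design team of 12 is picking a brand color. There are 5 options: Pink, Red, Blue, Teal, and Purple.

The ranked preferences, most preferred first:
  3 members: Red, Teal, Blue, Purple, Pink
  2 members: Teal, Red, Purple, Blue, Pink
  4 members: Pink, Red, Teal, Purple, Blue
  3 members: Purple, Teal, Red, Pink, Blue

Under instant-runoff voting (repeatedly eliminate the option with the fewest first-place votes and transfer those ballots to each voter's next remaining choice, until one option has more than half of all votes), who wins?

Round 1: Pink 4, Red 3, Blue 0, Teal 2, Purple 3. Blue eliminated.
Round 2: Pink 4, Red 3, Teal 2, Purple 3. Teal eliminated.
Round 3: Pink 4, Red 5, Purple 3. Purple eliminated.
Round 4: Pink 4, Red 8. Red has a majority (≥7).

Red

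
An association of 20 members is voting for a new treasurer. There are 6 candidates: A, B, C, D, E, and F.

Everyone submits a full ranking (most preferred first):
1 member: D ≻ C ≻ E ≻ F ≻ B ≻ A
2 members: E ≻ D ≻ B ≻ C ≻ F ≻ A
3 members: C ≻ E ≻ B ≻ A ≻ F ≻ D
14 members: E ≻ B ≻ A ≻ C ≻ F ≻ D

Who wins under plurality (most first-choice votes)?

First-place votes: A 0, B 0, C 3, D 1, E 16, F 0.

E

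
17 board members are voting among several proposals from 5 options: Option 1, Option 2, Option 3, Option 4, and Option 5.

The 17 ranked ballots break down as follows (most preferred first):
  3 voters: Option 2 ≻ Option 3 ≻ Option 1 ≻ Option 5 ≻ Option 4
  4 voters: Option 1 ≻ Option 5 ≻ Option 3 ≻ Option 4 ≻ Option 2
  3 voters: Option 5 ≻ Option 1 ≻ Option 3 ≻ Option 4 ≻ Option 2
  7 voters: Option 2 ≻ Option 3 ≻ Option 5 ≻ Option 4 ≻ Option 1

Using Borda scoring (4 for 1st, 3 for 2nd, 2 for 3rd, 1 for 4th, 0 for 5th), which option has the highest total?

Option 3

Option 1: 3×2 + 4×4 + 3×3 + 7×0 = 31
Option 2: 3×4 + 4×0 + 3×0 + 7×4 = 40
Option 3: 3×3 + 4×2 + 3×2 + 7×3 = 44
Option 4: 3×0 + 4×1 + 3×1 + 7×1 = 14
Option 5: 3×1 + 4×3 + 3×4 + 7×2 = 41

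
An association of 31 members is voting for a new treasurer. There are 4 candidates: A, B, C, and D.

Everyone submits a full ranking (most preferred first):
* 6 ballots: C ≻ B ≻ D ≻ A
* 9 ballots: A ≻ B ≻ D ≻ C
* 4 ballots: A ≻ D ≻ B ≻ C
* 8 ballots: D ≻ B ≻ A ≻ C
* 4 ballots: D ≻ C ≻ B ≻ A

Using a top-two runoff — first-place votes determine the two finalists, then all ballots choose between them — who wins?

Round 1 first-place votes: A 13, B 0, C 6, D 12. A and D advance.
Runoff: A is ranked above D on 13 ballots, D above A on 18.

D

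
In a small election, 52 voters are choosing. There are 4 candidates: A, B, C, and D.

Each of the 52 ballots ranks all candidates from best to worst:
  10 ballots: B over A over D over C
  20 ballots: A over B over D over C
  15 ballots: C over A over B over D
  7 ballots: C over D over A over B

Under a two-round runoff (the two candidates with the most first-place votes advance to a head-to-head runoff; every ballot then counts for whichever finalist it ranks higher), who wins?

Round 1 first-place votes: A 20, B 10, C 22, D 0. C and A advance.
Runoff: C is ranked above A on 22 ballots, A above C on 30.

A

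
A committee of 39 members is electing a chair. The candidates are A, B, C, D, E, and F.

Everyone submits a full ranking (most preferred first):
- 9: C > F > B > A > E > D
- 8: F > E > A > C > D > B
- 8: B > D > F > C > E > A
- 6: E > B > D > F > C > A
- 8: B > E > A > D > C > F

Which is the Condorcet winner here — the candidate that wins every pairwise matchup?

B

B vs A: 31–8
B vs C: 22–17
B vs D: 31–8
B vs E: 25–14
B vs F: 22–17
B beats every other candidate.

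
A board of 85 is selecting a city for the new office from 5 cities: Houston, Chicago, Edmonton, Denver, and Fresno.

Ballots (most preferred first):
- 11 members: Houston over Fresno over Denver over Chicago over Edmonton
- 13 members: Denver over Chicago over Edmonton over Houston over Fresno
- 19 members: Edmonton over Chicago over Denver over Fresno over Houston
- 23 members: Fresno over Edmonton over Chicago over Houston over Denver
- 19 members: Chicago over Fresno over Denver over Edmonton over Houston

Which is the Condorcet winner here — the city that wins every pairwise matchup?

Chicago

Chicago vs Houston: 74–11
Chicago vs Edmonton: 43–42
Chicago vs Denver: 61–24
Chicago vs Fresno: 51–34
Chicago beats every other city.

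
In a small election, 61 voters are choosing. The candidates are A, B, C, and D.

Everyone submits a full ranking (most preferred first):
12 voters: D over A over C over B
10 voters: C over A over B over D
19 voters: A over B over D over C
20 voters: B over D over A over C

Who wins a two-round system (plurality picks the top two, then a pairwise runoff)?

Round 1 first-place votes: A 19, B 20, C 10, D 12. B and A advance.
Runoff: B is ranked above A on 20 ballots, A above B on 41.

A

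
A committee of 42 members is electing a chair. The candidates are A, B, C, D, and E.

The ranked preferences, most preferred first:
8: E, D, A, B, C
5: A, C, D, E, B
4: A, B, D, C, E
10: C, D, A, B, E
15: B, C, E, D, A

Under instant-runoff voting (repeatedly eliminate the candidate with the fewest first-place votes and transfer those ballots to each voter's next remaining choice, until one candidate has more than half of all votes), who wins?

Round 1: A 9, B 15, C 10, D 0, E 8. D eliminated.
Round 2: A 9, B 15, C 10, E 8. E eliminated.
Round 3: A 17, B 15, C 10. C eliminated.
Round 4: A 27, B 15. A has a majority (≥22).

A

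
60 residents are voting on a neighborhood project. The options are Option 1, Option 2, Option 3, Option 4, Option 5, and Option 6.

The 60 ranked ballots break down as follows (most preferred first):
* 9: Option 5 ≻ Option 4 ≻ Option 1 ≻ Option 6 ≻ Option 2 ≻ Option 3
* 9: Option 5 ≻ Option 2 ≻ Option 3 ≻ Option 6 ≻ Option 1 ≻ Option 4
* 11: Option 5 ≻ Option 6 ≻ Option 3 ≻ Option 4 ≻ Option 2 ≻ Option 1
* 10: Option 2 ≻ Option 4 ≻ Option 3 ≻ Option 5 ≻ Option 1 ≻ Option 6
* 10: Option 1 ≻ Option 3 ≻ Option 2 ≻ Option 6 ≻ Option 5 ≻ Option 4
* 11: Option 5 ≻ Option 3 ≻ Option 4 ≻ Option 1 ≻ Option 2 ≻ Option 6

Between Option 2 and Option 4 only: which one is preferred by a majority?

Option 2 is ranked above Option 4 on 29 ballots; Option 4 above Option 2 on 31.

Option 4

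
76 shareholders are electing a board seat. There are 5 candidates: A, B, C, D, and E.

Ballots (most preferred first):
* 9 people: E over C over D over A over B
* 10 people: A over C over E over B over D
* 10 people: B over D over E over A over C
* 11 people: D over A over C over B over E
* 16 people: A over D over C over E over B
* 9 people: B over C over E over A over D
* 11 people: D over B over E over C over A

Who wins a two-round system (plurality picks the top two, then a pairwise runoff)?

D

Round 1 first-place votes: A 26, B 19, C 0, D 22, E 9. A and D advance.
Runoff: A is ranked above D on 35 ballots, D above A on 41.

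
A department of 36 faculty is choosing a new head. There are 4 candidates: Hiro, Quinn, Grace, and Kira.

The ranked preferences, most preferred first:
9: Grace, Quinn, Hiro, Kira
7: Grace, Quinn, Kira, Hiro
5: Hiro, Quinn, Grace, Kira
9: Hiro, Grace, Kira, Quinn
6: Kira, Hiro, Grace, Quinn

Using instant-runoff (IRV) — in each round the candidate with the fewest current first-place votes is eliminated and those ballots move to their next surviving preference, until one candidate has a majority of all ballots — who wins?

Hiro

Round 1: Hiro 14, Quinn 0, Grace 16, Kira 6. Quinn eliminated.
Round 2: Hiro 14, Grace 16, Kira 6. Kira eliminated.
Round 3: Hiro 20, Grace 16. Hiro has a majority (≥19).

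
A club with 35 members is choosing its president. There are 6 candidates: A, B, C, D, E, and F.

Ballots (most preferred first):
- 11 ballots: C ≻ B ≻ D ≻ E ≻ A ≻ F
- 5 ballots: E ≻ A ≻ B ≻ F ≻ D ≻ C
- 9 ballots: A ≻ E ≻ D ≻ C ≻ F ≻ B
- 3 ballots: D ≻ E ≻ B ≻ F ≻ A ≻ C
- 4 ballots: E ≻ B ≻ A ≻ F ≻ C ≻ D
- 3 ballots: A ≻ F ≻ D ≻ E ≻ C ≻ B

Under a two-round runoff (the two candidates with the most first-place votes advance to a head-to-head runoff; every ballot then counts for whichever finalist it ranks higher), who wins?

A

Round 1 first-place votes: A 12, B 0, C 11, D 3, E 9, F 0. A and C advance.
Runoff: A is ranked above C on 24 ballots, C above A on 11.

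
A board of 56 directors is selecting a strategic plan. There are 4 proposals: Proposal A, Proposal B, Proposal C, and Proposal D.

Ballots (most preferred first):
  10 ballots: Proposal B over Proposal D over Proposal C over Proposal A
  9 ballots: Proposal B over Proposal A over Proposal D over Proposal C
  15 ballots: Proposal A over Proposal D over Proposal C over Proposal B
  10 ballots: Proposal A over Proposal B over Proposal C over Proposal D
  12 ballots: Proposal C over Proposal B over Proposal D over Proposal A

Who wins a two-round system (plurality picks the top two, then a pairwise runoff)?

Proposal B

Round 1 first-place votes: Proposal A 25, Proposal B 19, Proposal C 12, Proposal D 0. Proposal A and Proposal B advance.
Runoff: Proposal A is ranked above Proposal B on 25 ballots, Proposal B above Proposal A on 31.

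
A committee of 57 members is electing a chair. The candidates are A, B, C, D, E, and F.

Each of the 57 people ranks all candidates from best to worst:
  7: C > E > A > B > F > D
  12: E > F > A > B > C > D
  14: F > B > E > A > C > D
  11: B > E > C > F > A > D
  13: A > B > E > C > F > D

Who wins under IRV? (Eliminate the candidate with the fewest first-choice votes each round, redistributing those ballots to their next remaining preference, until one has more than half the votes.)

Round 1: A 13, B 11, C 7, D 0, E 12, F 14. D eliminated.
Round 2: A 13, B 11, C 7, E 12, F 14. C eliminated.
Round 3: A 13, B 11, E 19, F 14. B eliminated.
Round 4: A 13, E 30, F 14. E has a majority (≥29).

E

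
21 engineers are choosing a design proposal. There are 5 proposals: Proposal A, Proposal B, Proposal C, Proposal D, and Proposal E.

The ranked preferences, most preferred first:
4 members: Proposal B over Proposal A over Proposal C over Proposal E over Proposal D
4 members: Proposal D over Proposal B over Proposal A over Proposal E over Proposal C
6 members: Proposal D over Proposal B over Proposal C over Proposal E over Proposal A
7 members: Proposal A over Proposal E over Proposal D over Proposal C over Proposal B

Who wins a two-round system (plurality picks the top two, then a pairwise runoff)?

Round 1 first-place votes: Proposal A 7, Proposal B 4, Proposal C 0, Proposal D 10, Proposal E 0. Proposal D and Proposal A advance.
Runoff: Proposal D is ranked above Proposal A on 10 ballots, Proposal A above Proposal D on 11.

Proposal A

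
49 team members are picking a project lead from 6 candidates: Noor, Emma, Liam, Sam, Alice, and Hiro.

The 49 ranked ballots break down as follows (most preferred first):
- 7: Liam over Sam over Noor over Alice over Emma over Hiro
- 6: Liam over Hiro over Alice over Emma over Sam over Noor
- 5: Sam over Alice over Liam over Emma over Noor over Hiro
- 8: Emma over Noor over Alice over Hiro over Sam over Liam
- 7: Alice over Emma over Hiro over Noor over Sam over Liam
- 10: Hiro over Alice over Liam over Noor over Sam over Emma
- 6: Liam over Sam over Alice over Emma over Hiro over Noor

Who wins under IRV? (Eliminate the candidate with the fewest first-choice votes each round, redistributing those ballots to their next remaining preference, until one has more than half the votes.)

Round 1: Noor 0, Emma 8, Liam 19, Sam 5, Alice 7, Hiro 10. Noor eliminated.
Round 2: Emma 8, Liam 19, Sam 5, Alice 7, Hiro 10. Sam eliminated.
Round 3: Emma 8, Liam 19, Alice 12, Hiro 10. Emma eliminated.
Round 4: Liam 19, Alice 20, Hiro 10. Hiro eliminated.
Round 5: Liam 19, Alice 30. Alice has a majority (≥25).

Alice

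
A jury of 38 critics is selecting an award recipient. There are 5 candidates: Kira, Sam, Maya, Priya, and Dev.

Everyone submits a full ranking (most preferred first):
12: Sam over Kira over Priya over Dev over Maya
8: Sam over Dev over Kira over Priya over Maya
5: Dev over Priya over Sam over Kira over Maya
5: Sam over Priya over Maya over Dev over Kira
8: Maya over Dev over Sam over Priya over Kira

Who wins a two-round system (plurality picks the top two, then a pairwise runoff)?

Round 1 first-place votes: Kira 0, Sam 25, Maya 8, Priya 0, Dev 5. Sam and Maya advance.
Runoff: Sam is ranked above Maya on 30 ballots, Maya above Sam on 8.

Sam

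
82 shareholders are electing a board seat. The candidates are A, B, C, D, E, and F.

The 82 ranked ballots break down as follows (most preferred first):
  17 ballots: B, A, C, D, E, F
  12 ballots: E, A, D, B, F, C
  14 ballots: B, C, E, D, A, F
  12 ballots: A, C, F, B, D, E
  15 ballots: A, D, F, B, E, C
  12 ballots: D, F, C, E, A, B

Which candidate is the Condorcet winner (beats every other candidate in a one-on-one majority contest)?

A vs B: 51–31
A vs C: 56–26
A vs D: 56–26
A vs E: 44–38
A vs F: 70–12
A beats every other candidate.

A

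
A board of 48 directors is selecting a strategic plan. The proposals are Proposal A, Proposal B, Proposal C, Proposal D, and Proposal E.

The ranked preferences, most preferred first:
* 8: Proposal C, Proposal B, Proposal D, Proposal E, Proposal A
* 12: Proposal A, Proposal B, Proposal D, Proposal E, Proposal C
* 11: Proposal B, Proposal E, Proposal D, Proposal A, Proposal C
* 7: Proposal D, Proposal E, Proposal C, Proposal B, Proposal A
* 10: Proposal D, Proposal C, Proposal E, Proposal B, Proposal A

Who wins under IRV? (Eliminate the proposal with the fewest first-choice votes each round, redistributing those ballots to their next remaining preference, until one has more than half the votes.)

Round 1: Proposal A 12, Proposal B 11, Proposal C 8, Proposal D 17, Proposal E 0. Proposal E eliminated.
Round 2: Proposal A 12, Proposal B 11, Proposal C 8, Proposal D 17. Proposal C eliminated.
Round 3: Proposal A 12, Proposal B 19, Proposal D 17. Proposal A eliminated.
Round 4: Proposal B 31, Proposal D 17. Proposal B has a majority (≥25).

Proposal B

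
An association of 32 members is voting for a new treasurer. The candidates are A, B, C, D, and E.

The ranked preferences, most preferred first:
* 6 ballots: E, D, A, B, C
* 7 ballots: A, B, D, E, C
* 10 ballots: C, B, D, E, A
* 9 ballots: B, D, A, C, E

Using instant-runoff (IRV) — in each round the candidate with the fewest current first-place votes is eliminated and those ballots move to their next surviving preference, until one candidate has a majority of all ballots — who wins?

A

Round 1: A 7, B 9, C 10, D 0, E 6. D eliminated.
Round 2: A 7, B 9, C 10, E 6. E eliminated.
Round 3: A 13, B 9, C 10. B eliminated.
Round 4: A 22, C 10. A has a majority (≥17).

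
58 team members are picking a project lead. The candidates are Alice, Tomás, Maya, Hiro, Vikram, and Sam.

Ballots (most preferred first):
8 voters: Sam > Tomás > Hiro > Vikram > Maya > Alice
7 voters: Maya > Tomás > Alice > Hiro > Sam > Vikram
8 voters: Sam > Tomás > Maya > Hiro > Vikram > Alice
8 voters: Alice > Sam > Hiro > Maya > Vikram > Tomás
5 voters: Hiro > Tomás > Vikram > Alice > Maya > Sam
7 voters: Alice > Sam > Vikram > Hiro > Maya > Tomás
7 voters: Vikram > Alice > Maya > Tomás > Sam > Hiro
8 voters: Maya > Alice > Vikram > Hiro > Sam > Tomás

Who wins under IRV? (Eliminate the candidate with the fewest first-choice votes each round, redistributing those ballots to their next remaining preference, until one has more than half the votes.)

Round 1: Alice 15, Tomás 0, Maya 15, Hiro 5, Vikram 7, Sam 16. Tomás eliminated.
Round 2: Alice 15, Maya 15, Hiro 5, Vikram 7, Sam 16. Hiro eliminated.
Round 3: Alice 15, Maya 15, Vikram 12, Sam 16. Vikram eliminated.
Round 4: Alice 27, Maya 15, Sam 16. Maya eliminated.
Round 5: Alice 42, Sam 16. Alice has a majority (≥30).

Alice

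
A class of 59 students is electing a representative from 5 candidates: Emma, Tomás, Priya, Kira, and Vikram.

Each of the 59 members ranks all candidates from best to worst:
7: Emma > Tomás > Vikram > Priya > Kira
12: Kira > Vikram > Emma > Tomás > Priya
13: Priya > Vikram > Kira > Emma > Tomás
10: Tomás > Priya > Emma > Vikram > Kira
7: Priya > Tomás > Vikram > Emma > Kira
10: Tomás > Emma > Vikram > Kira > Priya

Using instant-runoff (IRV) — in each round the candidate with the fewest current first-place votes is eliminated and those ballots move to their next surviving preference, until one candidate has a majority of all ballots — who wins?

Tomás

Round 1: Emma 7, Tomás 20, Priya 20, Kira 12, Vikram 0. Vikram eliminated.
Round 2: Emma 7, Tomás 20, Priya 20, Kira 12. Emma eliminated.
Round 3: Tomás 27, Priya 20, Kira 12. Kira eliminated.
Round 4: Tomás 39, Priya 20. Tomás has a majority (≥30).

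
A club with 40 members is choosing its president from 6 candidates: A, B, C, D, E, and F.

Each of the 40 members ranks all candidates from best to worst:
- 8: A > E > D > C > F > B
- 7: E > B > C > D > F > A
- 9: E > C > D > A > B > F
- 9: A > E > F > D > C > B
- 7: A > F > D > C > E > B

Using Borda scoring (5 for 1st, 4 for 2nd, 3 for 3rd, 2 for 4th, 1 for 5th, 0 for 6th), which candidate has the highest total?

E

A: 8×5 + 7×0 + 9×2 + 9×5 + 7×5 = 138
B: 8×0 + 7×4 + 9×1 + 9×0 + 7×0 = 37
C: 8×2 + 7×3 + 9×4 + 9×1 + 7×2 = 96
D: 8×3 + 7×2 + 9×3 + 9×2 + 7×3 = 104
E: 8×4 + 7×5 + 9×5 + 9×4 + 7×1 = 155
F: 8×1 + 7×1 + 9×0 + 9×3 + 7×4 = 70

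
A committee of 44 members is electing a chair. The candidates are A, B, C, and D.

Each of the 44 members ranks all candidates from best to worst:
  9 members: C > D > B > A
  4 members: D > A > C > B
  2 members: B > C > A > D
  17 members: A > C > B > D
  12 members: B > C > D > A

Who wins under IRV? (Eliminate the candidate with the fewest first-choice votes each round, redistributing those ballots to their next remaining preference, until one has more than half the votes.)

B

Round 1: A 17, B 14, C 9, D 4. D eliminated.
Round 2: A 21, B 14, C 9. C eliminated.
Round 3: A 21, B 23. B has a majority (≥23).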